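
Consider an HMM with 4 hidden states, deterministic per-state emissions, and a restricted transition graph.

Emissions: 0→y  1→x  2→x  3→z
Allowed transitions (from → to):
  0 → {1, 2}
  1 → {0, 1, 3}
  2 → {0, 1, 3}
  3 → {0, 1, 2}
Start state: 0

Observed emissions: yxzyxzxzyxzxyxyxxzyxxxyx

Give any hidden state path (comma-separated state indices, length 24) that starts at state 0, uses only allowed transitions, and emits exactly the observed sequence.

0,2,3,0,2,3,1,3,0,2,3,2,0,1,0,1,1,3,0,1,1,1,0,2

  0: obs=y cand={0} pick 0 [start]
  1: obs=x cand={1,2} pick 2 [0->2 ok]
  2: obs=z cand={3} pick 3 [2->3 ok]
  3: obs=y cand={0} pick 0 [3->0 ok]
  4: obs=x cand={1,2} pick 2 [0->2 ok]
  5: obs=z cand={3} pick 3 [2->3 ok]
  6: obs=x cand={1,2} pick 1 [3->1 ok]
  7: obs=z cand={3} pick 3 [1->3 ok]
  8: obs=y cand={0} pick 0 [3->0 ok]
  9: obs=x cand={1,2} pick 2 [0->2 ok]
  10: obs=z cand={3} pick 3 [2->3 ok]
  11: obs=x cand={1,2} pick 2 [3->2 ok]
  12: obs=y cand={0} pick 0 [2->0 ok]
  13: obs=x cand={1,2} pick 1 [0->1 ok]
  14: obs=y cand={0} pick 0 [1->0 ok]
  15: obs=x cand={1,2} pick 1 [0->1 ok]
  16: obs=x cand={1,2} pick 1 [1->1 ok]
  17: obs=z cand={3} pick 3 [1->3 ok]
  18: obs=y cand={0} pick 0 [3->0 ok]
  19: obs=x cand={1,2} pick 1 [0->1 ok]
  20: obs=x cand={1,2} pick 1 [1->1 ok]
  21: obs=x cand={1,2} pick 1 [1->1 ok]
  22: obs=y cand={0} pick 0 [1->0 ok]
  23: obs=x cand={1,2} pick 2 [0->2 ok]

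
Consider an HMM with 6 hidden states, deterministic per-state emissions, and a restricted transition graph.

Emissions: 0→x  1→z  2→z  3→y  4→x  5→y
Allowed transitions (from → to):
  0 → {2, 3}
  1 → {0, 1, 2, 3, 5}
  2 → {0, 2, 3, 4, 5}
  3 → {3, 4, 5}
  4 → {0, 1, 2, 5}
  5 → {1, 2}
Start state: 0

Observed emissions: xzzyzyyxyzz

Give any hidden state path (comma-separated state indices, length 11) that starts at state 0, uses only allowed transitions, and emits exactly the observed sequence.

  0: obs=x cand={0,4} pick 0 [start]
  1: obs=z cand={1,2} pick 2 [0->2 ok]
  2: obs=z cand={1,2} pick 2 [2->2 ok]
  3: obs=y cand={3,5} pick 5 [2->5 ok]
  4: obs=z cand={1,2} pick 2 [5->2 ok]
  5: obs=y cand={3,5} pick 3 [2->3 ok]
  6: obs=y cand={3,5} pick 3 [3->3 ok]
  7: obs=x cand={0,4} pick 4 [3->4 ok]
  8: obs=y cand={3,5} pick 5 [4->5 ok]
  9: obs=z cand={1,2} pick 1 [5->1 ok]
  10: obs=z cand={1,2} pick 2 [1->2 ok]

0,2,2,5,2,3,3,4,5,1,2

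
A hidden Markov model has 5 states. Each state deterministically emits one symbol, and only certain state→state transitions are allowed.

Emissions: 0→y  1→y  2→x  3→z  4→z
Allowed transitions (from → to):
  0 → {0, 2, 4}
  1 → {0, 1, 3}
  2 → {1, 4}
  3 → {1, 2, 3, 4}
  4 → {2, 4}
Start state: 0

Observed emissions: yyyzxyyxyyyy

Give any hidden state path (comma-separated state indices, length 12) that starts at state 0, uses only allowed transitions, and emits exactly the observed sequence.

  t0 'y' -> {0,1}, take 0 (start)
  t1 'y' -> {0,1}, take 0 (0->0 ok)
  t2 'y' -> {0,1}, take 0 (0->0 ok)
  t3 'z' -> {3,4}, take 4 (0->4 ok)
  t4 'x' -> {2}, take 2 (4->2 ok)
  t5 'y' -> {0,1}, take 1 (2->1 ok)
  t6 'y' -> {0,1}, take 0 (1->0 ok)
  t7 'x' -> {2}, take 2 (0->2 ok)
  t8 'y' -> {0,1}, take 1 (2->1 ok)
  t9 'y' -> {0,1}, take 1 (1->1 ok)
  t10 'y' -> {0,1}, take 1 (1->1 ok)
  t11 'y' -> {0,1}, take 1 (1->1 ok)

0,0,0,4,2,1,0,2,1,1,1,1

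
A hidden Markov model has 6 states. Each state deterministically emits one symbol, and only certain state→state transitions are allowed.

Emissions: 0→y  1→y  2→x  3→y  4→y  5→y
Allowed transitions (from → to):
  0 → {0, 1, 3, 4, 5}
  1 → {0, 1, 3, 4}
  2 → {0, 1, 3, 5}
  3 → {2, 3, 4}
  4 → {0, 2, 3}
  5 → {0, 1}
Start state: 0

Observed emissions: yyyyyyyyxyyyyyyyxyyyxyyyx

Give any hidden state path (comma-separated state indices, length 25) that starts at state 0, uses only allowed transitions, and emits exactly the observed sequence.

0,3,4,0,0,0,0,4,2,1,0,1,1,1,1,3,2,0,1,4,2,1,0,3,2

  t0 'y' -> {0,1,3,4,5}, take 0 (start)
  t1 'y' -> {0,1,3,4,5}, take 3 (0->3 ok)
  t2 'y' -> {0,1,3,4,5}, take 4 (3->4 ok)
  t3 'y' -> {0,1,3,4,5}, take 0 (4->0 ok)
  t4 'y' -> {0,1,3,4,5}, take 0 (0->0 ok)
  t5 'y' -> {0,1,3,4,5}, take 0 (0->0 ok)
  t6 'y' -> {0,1,3,4,5}, take 0 (0->0 ok)
  t7 'y' -> {0,1,3,4,5}, take 4 (0->4 ok)
  t8 'x' -> {2}, take 2 (4->2 ok)
  t9 'y' -> {0,1,3,4,5}, take 1 (2->1 ok)
  t10 'y' -> {0,1,3,4,5}, take 0 (1->0 ok)
  t11 'y' -> {0,1,3,4,5}, take 1 (0->1 ok)
  t12 'y' -> {0,1,3,4,5}, take 1 (1->1 ok)
  t13 'y' -> {0,1,3,4,5}, take 1 (1->1 ok)
  t14 'y' -> {0,1,3,4,5}, take 1 (1->1 ok)
  t15 'y' -> {0,1,3,4,5}, take 3 (1->3 ok)
  t16 'x' -> {2}, take 2 (3->2 ok)
  t17 'y' -> {0,1,3,4,5}, take 0 (2->0 ok)
  t18 'y' -> {0,1,3,4,5}, take 1 (0->1 ok)
  t19 'y' -> {0,1,3,4,5}, take 4 (1->4 ok)
  t20 'x' -> {2}, take 2 (4->2 ok)
  t21 'y' -> {0,1,3,4,5}, take 1 (2->1 ok)
  t22 'y' -> {0,1,3,4,5}, take 0 (1->0 ok)
  t23 'y' -> {0,1,3,4,5}, take 3 (0->3 ok)
  t24 'x' -> {2}, take 2 (3->2 ok)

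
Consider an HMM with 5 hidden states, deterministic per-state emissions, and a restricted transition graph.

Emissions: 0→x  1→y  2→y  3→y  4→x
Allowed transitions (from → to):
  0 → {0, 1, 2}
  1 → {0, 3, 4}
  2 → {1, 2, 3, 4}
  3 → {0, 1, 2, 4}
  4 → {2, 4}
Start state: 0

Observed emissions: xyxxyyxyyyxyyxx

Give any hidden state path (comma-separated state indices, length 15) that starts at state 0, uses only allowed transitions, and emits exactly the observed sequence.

  0: obs=x cand={0,4} pick 0 [start]
  1: obs=y cand={1,2,3} pick 1 [0->1 ok]
  2: obs=x cand={0,4} pick 4 [1->4 ok]
  3: obs=x cand={0,4} pick 4 [4->4 ok]
  4: obs=y cand={1,2,3} pick 2 [4->2 ok]
  5: obs=y cand={1,2,3} pick 3 [2->3 ok]
  6: obs=x cand={0,4} pick 4 [3->4 ok]
  7: obs=y cand={1,2,3} pick 2 [4->2 ok]
  8: obs=y cand={1,2,3} pick 1 [2->1 ok]
  9: obs=y cand={1,2,3} pick 3 [1->3 ok]
  10: obs=x cand={0,4} pick 0 [3->0 ok]
  11: obs=y cand={1,2,3} pick 2 [0->2 ok]
  12: obs=y cand={1,2,3} pick 1 [2->1 ok]
  13: obs=x cand={0,4} pick 0 [1->0 ok]
  14: obs=x cand={0,4} pick 0 [0->0 ok]

0,1,4,4,2,3,4,2,1,3,0,2,1,0,0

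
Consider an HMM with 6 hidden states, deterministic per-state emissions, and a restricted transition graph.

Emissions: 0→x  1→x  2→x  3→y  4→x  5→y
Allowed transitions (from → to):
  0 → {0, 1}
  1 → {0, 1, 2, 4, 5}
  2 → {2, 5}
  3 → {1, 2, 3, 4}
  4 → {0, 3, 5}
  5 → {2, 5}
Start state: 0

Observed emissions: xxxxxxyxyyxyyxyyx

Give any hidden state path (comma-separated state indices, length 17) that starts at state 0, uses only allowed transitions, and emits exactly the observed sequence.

  0: obs=x cand={0,1,2,4} pick 0 [start]
  1: obs=x cand={0,1,2,4} pick 0 [0->0 ok]
  2: obs=x cand={0,1,2,4} pick 1 [0->1 ok]
  3: obs=x cand={0,1,2,4} pick 0 [1->0 ok]
  4: obs=x cand={0,1,2,4} pick 0 [0->0 ok]
  5: obs=x cand={0,1,2,4} pick 1 [0->1 ok]
  6: obs=y cand={3,5} pick 5 [1->5 ok]
  7: obs=x cand={0,1,2,4} pick 2 [5->2 ok]
  8: obs=y cand={3,5} pick 5 [2->5 ok]
  9: obs=y cand={3,5} pick 5 [5->5 ok]
  10: obs=x cand={0,1,2,4} pick 2 [5->2 ok]
  11: obs=y cand={3,5} pick 5 [2->5 ok]
  12: obs=y cand={3,5} pick 5 [5->5 ok]
  13: obs=x cand={0,1,2,4} pick 2 [5->2 ok]
  14: obs=y cand={3,5} pick 5 [2->5 ok]
  15: obs=y cand={3,5} pick 5 [5->5 ok]
  16: obs=x cand={0,1,2,4} pick 2 [5->2 ok]

0,0,1,0,0,1,5,2,5,5,2,5,5,2,5,5,2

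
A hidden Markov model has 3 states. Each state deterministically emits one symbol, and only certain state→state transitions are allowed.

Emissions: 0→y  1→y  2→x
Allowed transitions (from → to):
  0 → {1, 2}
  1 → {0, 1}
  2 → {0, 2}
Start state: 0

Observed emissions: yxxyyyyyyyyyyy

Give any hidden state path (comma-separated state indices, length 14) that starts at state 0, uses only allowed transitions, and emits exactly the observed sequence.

0,2,2,0,1,1,1,1,0,1,1,0,1,0

  t0 'y' -> {0,1}, take 0 (start)
  t1 'x' -> {2}, take 2 (0->2 ok)
  t2 'x' -> {2}, take 2 (2->2 ok)
  t3 'y' -> {0,1}, take 0 (2->0 ok)
  t4 'y' -> {0,1}, take 1 (0->1 ok)
  t5 'y' -> {0,1}, take 1 (1->1 ok)
  t6 'y' -> {0,1}, take 1 (1->1 ok)
  t7 'y' -> {0,1}, take 1 (1->1 ok)
  t8 'y' -> {0,1}, take 0 (1->0 ok)
  t9 'y' -> {0,1}, take 1 (0->1 ok)
  t10 'y' -> {0,1}, take 1 (1->1 ok)
  t11 'y' -> {0,1}, take 0 (1->0 ok)
  t12 'y' -> {0,1}, take 1 (0->1 ok)
  t13 'y' -> {0,1}, take 0 (1->0 ok)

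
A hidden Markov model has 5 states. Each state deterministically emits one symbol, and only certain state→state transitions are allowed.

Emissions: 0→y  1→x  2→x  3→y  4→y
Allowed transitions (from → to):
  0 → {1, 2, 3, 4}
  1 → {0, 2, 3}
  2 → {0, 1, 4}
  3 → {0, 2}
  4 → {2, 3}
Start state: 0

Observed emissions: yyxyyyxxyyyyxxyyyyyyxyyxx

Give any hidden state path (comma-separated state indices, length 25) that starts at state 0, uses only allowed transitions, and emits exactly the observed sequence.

  t0 'y' -> {0,3,4}, take 0 (start)
  t1 'y' -> {0,3,4}, take 3 (0->3 ok)
  t2 'x' -> {1,2}, take 2 (3->2 ok)
  t3 'y' -> {0,3,4}, take 4 (2->4 ok)
  t4 'y' -> {0,3,4}, take 3 (4->3 ok)
  t5 'y' -> {0,3,4}, take 0 (3->0 ok)
  t6 'x' -> {1,2}, take 1 (0->1 ok)
  t7 'x' -> {1,2}, take 2 (1->2 ok)
  t8 'y' -> {0,3,4}, take 4 (2->4 ok)
  t9 'y' -> {0,3,4}, take 3 (4->3 ok)
  t10 'y' -> {0,3,4}, take 0 (3->0 ok)
  t11 'y' -> {0,3,4}, take 4 (0->4 ok)
  t12 'x' -> {1,2}, take 2 (4->2 ok)
  t13 'x' -> {1,2}, take 1 (2->1 ok)
  t14 'y' -> {0,3,4}, take 3 (1->3 ok)
  t15 'y' -> {0,3,4}, take 0 (3->0 ok)
  t16 'y' -> {0,3,4}, take 4 (0->4 ok)
  t17 'y' -> {0,3,4}, take 3 (4->3 ok)
  t18 'y' -> {0,3,4}, take 0 (3->0 ok)
  t19 'y' -> {0,3,4}, take 4 (0->4 ok)
  t20 'x' -> {1,2}, take 2 (4->2 ok)
  t21 'y' -> {0,3,4}, take 0 (2->0 ok)
  t22 'y' -> {0,3,4}, take 3 (0->3 ok)
  t23 'x' -> {1,2}, take 2 (3->2 ok)
  t24 'x' -> {1,2}, take 1 (2->1 ok)

0,3,2,4,3,0,1,2,4,3,0,4,2,1,3,0,4,3,0,4,2,0,3,2,1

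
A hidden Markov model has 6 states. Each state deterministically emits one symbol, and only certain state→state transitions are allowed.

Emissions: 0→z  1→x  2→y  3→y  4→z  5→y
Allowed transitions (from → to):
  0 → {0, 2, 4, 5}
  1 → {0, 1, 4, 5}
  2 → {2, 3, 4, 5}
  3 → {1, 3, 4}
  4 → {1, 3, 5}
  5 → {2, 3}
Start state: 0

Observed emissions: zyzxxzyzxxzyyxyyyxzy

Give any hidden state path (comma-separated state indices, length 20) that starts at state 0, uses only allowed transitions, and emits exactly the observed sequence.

  pos 0: z in {0,4}, choose 0; start
  pos 1: y in {2,3,5}, choose 2; 0->2 ok
  pos 2: z in {0,4}, choose 4; 2->4 ok
  pos 3: x in {1}, choose 1; 4->1 ok
  pos 4: x in {1}, choose 1; 1->1 ok
  pos 5: z in {0,4}, choose 4; 1->4 ok
  pos 6: y in {2,3,5}, choose 3; 4->3 ok
  pos 7: z in {0,4}, choose 4; 3->4 ok
  pos 8: x in {1}, choose 1; 4->1 ok
  pos 9: x in {1}, choose 1; 1->1 ok
  pos 10: z in {0,4}, choose 4; 1->4 ok
  pos 11: y in {2,3,5}, choose 5; 4->5 ok
  pos 12: y in {2,3,5}, choose 3; 5->3 ok
  pos 13: x in {1}, choose 1; 3->1 ok
  pos 14: y in {2,3,5}, choose 5; 1->5 ok
  pos 15: y in {2,3,5}, choose 3; 5->3 ok
  pos 16: y in {2,3,5}, choose 3; 3->3 ok
  pos 17: x in {1}, choose 1; 3->1 ok
  pos 18: z in {0,4}, choose 4; 1->4 ok
  pos 19: y in {2,3,5}, choose 3; 4->3 ok

0,2,4,1,1,4,3,4,1,1,4,5,3,1,5,3,3,1,4,3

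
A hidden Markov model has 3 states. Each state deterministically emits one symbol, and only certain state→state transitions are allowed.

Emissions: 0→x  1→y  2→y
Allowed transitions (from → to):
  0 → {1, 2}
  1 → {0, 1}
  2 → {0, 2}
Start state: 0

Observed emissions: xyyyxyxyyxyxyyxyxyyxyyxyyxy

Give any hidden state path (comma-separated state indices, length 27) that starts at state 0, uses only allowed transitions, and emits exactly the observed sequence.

0,1,1,1,0,1,0,1,1,0,2,0,2,2,0,1,0,2,2,0,1,1,0,1,1,0,2

  t0 'x' -> {0}, take 0 (start)
  t1 'y' -> {1,2}, take 1 (0->1 ok)
  t2 'y' -> {1,2}, take 1 (1->1 ok)
  t3 'y' -> {1,2}, take 1 (1->1 ok)
  t4 'x' -> {0}, take 0 (1->0 ok)
  t5 'y' -> {1,2}, take 1 (0->1 ok)
  t6 'x' -> {0}, take 0 (1->0 ok)
  t7 'y' -> {1,2}, take 1 (0->1 ok)
  t8 'y' -> {1,2}, take 1 (1->1 ok)
  t9 'x' -> {0}, take 0 (1->0 ok)
  t10 'y' -> {1,2}, take 2 (0->2 ok)
  t11 'x' -> {0}, take 0 (2->0 ok)
  t12 'y' -> {1,2}, take 2 (0->2 ok)
  t13 'y' -> {1,2}, take 2 (2->2 ok)
  t14 'x' -> {0}, take 0 (2->0 ok)
  t15 'y' -> {1,2}, take 1 (0->1 ok)
  t16 'x' -> {0}, take 0 (1->0 ok)
  t17 'y' -> {1,2}, take 2 (0->2 ok)
  t18 'y' -> {1,2}, take 2 (2->2 ok)
  t19 'x' -> {0}, take 0 (2->0 ok)
  t20 'y' -> {1,2}, take 1 (0->1 ok)
  t21 'y' -> {1,2}, take 1 (1->1 ok)
  t22 'x' -> {0}, take 0 (1->0 ok)
  t23 'y' -> {1,2}, take 1 (0->1 ok)
  t24 'y' -> {1,2}, take 1 (1->1 ok)
  t25 'x' -> {0}, take 0 (1->0 ok)
  t26 'y' -> {1,2}, take 2 (0->2 ok)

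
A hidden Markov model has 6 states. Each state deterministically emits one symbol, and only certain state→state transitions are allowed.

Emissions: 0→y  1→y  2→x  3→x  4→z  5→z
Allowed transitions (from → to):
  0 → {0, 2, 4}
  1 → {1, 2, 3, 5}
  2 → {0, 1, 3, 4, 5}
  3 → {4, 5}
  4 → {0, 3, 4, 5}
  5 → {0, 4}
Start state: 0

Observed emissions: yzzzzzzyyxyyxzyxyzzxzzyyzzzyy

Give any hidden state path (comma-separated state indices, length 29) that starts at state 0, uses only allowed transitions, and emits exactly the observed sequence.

0,4,5,4,4,4,4,0,0,2,1,1,3,5,0,2,0,4,4,3,5,4,0,0,4,4,5,0,0

  [0] y  {0,1}  => 0  start
  [1] z  {4,5}  => 4  0->4 ok
  [2] z  {4,5}  => 5  4->5 ok
  [3] z  {4,5}  => 4  5->4 ok
  [4] z  {4,5}  => 4  4->4 ok
  [5] z  {4,5}  => 4  4->4 ok
  [6] z  {4,5}  => 4  4->4 ok
  [7] y  {0,1}  => 0  4->0 ok
  [8] y  {0,1}  => 0  0->0 ok
  [9] x  {2,3}  => 2  0->2 ok
  [10] y  {0,1}  => 1  2->1 ok
  [11] y  {0,1}  => 1  1->1 ok
  [12] x  {2,3}  => 3  1->3 ok
  [13] z  {4,5}  => 5  3->5 ok
  [14] y  {0,1}  => 0  5->0 ok
  [15] x  {2,3}  => 2  0->2 ok
  [16] y  {0,1}  => 0  2->0 ok
  [17] z  {4,5}  => 4  0->4 ok
  [18] z  {4,5}  => 4  4->4 ok
  [19] x  {2,3}  => 3  4->3 ok
  [20] z  {4,5}  => 5  3->5 ok
  [21] z  {4,5}  => 4  5->4 ok
  [22] y  {0,1}  => 0  4->0 ok
  [23] y  {0,1}  => 0  0->0 ok
  [24] z  {4,5}  => 4  0->4 ok
  [25] z  {4,5}  => 4  4->4 ok
  [26] z  {4,5}  => 5  4->5 ok
  [27] y  {0,1}  => 0  5->0 ok
  [28] y  {0,1}  => 0  0->0 ok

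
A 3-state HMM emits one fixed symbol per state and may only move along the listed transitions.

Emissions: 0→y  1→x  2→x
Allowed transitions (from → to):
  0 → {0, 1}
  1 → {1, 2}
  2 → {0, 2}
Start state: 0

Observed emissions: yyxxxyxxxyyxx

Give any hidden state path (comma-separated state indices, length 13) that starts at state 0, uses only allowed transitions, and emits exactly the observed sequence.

  [0] y  {0}  => 0  start
  [1] y  {0}  => 0  0->0 ok
  [2] x  {1,2}  => 1  0->1 ok
  [3] x  {1,2}  => 1  1->1 ok
  [4] x  {1,2}  => 2  1->2 ok
  [5] y  {0}  => 0  2->0 ok
  [6] x  {1,2}  => 1  0->1 ok
  [7] x  {1,2}  => 2  1->2 ok
  [8] x  {1,2}  => 2  2->2 ok
  [9] y  {0}  => 0  2->0 ok
  [10] y  {0}  => 0  0->0 ok
  [11] x  {1,2}  => 1  0->1 ok
  [12] x  {1,2}  => 1  1->1 ok

0,0,1,1,2,0,1,2,2,0,0,1,1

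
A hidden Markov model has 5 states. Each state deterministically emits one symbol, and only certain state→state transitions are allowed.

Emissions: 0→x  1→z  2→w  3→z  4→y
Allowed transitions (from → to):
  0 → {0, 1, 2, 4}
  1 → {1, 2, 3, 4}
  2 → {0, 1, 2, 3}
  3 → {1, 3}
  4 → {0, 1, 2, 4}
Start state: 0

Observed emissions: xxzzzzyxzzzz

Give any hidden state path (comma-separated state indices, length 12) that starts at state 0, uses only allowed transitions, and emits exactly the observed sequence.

0,0,1,3,1,1,4,0,1,3,1,3

  0: obs=x cand={0} pick 0 [start]
  1: obs=x cand={0} pick 0 [0->0 ok]
  2: obs=z cand={1,3} pick 1 [0->1 ok]
  3: obs=z cand={1,3} pick 3 [1->3 ok]
  4: obs=z cand={1,3} pick 1 [3->1 ok]
  5: obs=z cand={1,3} pick 1 [1->1 ok]
  6: obs=y cand={4} pick 4 [1->4 ok]
  7: obs=x cand={0} pick 0 [4->0 ok]
  8: obs=z cand={1,3} pick 1 [0->1 ok]
  9: obs=z cand={1,3} pick 3 [1->3 ok]
  10: obs=z cand={1,3} pick 1 [3->1 ok]
  11: obs=z cand={1,3} pick 3 [1->3 ok]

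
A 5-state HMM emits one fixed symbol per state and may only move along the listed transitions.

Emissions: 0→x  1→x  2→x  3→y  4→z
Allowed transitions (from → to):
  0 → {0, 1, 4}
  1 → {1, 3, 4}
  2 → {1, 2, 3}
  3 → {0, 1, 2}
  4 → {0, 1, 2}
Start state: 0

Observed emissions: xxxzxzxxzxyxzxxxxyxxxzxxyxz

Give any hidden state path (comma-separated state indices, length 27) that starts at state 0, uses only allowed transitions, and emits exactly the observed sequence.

0,0,0,4,1,4,1,1,4,2,3,0,4,0,0,0,1,3,2,2,1,4,1,1,3,0,4

  t0 'x' -> {0,1,2}, take 0 (start)
  t1 'x' -> {0,1,2}, take 0 (0->0 ok)
  t2 'x' -> {0,1,2}, take 0 (0->0 ok)
  t3 'z' -> {4}, take 4 (0->4 ok)
  t4 'x' -> {0,1,2}, take 1 (4->1 ok)
  t5 'z' -> {4}, take 4 (1->4 ok)
  t6 'x' -> {0,1,2}, take 1 (4->1 ok)
  t7 'x' -> {0,1,2}, take 1 (1->1 ok)
  t8 'z' -> {4}, take 4 (1->4 ok)
  t9 'x' -> {0,1,2}, take 2 (4->2 ok)
  t10 'y' -> {3}, take 3 (2->3 ok)
  t11 'x' -> {0,1,2}, take 0 (3->0 ok)
  t12 'z' -> {4}, take 4 (0->4 ok)
  t13 'x' -> {0,1,2}, take 0 (4->0 ok)
  t14 'x' -> {0,1,2}, take 0 (0->0 ok)
  t15 'x' -> {0,1,2}, take 0 (0->0 ok)
  t16 'x' -> {0,1,2}, take 1 (0->1 ok)
  t17 'y' -> {3}, take 3 (1->3 ok)
  t18 'x' -> {0,1,2}, take 2 (3->2 ok)
  t19 'x' -> {0,1,2}, take 2 (2->2 ok)
  t20 'x' -> {0,1,2}, take 1 (2->1 ok)
  t21 'z' -> {4}, take 4 (1->4 ok)
  t22 'x' -> {0,1,2}, take 1 (4->1 ok)
  t23 'x' -> {0,1,2}, take 1 (1->1 ok)
  t24 'y' -> {3}, take 3 (1->3 ok)
  t25 'x' -> {0,1,2}, take 0 (3->0 ok)
  t26 'z' -> {4}, take 4 (0->4 ok)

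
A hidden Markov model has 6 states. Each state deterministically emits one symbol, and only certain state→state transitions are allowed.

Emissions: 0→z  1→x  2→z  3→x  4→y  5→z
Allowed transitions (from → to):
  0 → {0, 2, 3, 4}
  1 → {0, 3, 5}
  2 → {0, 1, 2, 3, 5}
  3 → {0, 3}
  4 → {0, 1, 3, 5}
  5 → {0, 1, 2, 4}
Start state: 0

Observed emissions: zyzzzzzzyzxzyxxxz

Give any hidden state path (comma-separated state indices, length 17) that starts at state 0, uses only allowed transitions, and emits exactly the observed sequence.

  [0] z  {0,2,5}  => 0  start
  [1] y  {4}  => 4  0->4 ok
  [2] z  {0,2,5}  => 5  4->5 ok
  [3] z  {0,2,5}  => 2  5->2 ok
  [4] z  {0,2,5}  => 0  2->0 ok
  [5] z  {0,2,5}  => 2  0->2 ok
  [6] z  {0,2,5}  => 5  2->5 ok
  [7] z  {0,2,5}  => 0  5->0 ok
  [8] y  {4}  => 4  0->4 ok
  [9] z  {0,2,5}  => 5  4->5 ok
  [10] x  {1,3}  => 1  5->1 ok
  [11] z  {0,2,5}  => 5  1->5 ok
  [12] y  {4}  => 4  5->4 ok
  [13] x  {1,3}  => 3  4->3 ok
  [14] x  {1,3}  => 3  3->3 ok
  [15] x  {1,3}  => 3  3->3 ok
  [16] z  {0,2,5}  => 0  3->0 ok

0,4,5,2,0,2,5,0,4,5,1,5,4,3,3,3,0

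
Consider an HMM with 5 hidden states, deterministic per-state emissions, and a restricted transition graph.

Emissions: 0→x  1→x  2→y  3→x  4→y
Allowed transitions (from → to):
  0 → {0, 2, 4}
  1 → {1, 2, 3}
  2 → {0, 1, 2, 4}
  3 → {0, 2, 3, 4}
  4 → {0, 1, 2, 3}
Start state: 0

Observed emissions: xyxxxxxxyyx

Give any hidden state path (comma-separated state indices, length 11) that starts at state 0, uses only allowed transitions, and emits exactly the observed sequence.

0,2,1,1,3,3,3,0,2,4,1

  pos 0: x in {0,1,3}, choose 0; start
  pos 1: y in {2,4}, choose 2; 0->2 ok
  pos 2: x in {0,1,3}, choose 1; 2->1 ok
  pos 3: x in {0,1,3}, choose 1; 1->1 ok
  pos 4: x in {0,1,3}, choose 3; 1->3 ok
  pos 5: x in {0,1,3}, choose 3; 3->3 ok
  pos 6: x in {0,1,3}, choose 3; 3->3 ok
  pos 7: x in {0,1,3}, choose 0; 3->0 ok
  pos 8: y in {2,4}, choose 2; 0->2 ok
  pos 9: y in {2,4}, choose 4; 2->4 ok
  pos 10: x in {0,1,3}, choose 1; 4->1 ok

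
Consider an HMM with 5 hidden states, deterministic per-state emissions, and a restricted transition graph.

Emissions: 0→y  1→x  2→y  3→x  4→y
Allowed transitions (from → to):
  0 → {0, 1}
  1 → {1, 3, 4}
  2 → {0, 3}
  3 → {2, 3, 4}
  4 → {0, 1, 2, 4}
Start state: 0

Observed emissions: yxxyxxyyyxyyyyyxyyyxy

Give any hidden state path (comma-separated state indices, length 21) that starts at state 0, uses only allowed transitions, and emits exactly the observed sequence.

  0: obs=y cand={0,2,4} pick 0 [start]
  1: obs=x cand={1,3} pick 1 [0->1 ok]
  2: obs=x cand={1,3} pick 3 [1->3 ok]
  3: obs=y cand={0,2,4} pick 4 [3->4 ok]
  4: obs=x cand={1,3} pick 1 [4->1 ok]
  5: obs=x cand={1,3} pick 3 [1->3 ok]
  6: obs=y cand={0,2,4} pick 2 [3->2 ok]
  7: obs=y cand={0,2,4} pick 0 [2->0 ok]
  8: obs=y cand={0,2,4} pick 0 [0->0 ok]
  9: obs=x cand={1,3} pick 1 [0->1 ok]
  10: obs=y cand={0,2,4} pick 4 [1->4 ok]
  11: obs=y cand={0,2,4} pick 4 [4->4 ok]
  12: obs=y cand={0,2,4} pick 2 [4->2 ok]
  13: obs=y cand={0,2,4} pick 0 [2->0 ok]
  14: obs=y cand={0,2,4} pick 0 [0->0 ok]
  15: obs=x cand={1,3} pick 1 [0->1 ok]
  16: obs=y cand={0,2,4} pick 4 [1->4 ok]
  17: obs=y cand={0,2,4} pick 0 [4->0 ok]
  18: obs=y cand={0,2,4} pick 0 [0->0 ok]
  19: obs=x cand={1,3} pick 1 [0->1 ok]
  20: obs=y cand={0,2,4} pick 4 [1->4 ok]

0,1,3,4,1,3,2,0,0,1,4,4,2,0,0,1,4,0,0,1,4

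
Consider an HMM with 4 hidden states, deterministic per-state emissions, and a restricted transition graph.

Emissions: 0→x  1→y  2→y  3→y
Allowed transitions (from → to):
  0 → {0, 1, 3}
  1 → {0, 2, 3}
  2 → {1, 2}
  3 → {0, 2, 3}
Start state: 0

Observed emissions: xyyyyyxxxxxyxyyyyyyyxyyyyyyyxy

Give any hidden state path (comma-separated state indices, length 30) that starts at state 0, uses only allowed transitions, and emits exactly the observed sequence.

  [0] x  {0}  => 0  start
  [1] y  {1,2,3}  => 3  0->3 ok
  [2] y  {1,2,3}  => 2  3->2 ok
  [3] y  {1,2,3}  => 2  2->2 ok
  [4] y  {1,2,3}  => 1  2->1 ok
  [5] y  {1,2,3}  => 3  1->3 ok
  [6] x  {0}  => 0  3->0 ok
  [7] x  {0}  => 0  0->0 ok
  [8] x  {0}  => 0  0->0 ok
  [9] x  {0}  => 0  0->0 ok
  [10] x  {0}  => 0  0->0 ok
  [11] y  {1,2,3}  => 1  0->1 ok
  [12] x  {0}  => 0  1->0 ok
  [13] y  {1,2,3}  => 3  0->3 ok
  [14] y  {1,2,3}  => 3  3->3 ok
  [15] y  {1,2,3}  => 2  3->2 ok
  [16] y  {1,2,3}  => 2  2->2 ok
  [17] y  {1,2,3}  => 2  2->2 ok
  [18] y  {1,2,3}  => 1  2->1 ok
  [19] y  {1,2,3}  => 3  1->3 ok
  [20] x  {0}  => 0  3->0 ok
  [21] y  {1,2,3}  => 1  0->1 ok
  [22] y  {1,2,3}  => 2  1->2 ok
  [23] y  {1,2,3}  => 2  2->2 ok
  [24] y  {1,2,3}  => 1  2->1 ok
  [25] y  {1,2,3}  => 3  1->3 ok
  [26] y  {1,2,3}  => 2  3->2 ok
  [27] y  {1,2,3}  => 1  2->1 ok
  [28] x  {0}  => 0  1->0 ok
  [29] y  {1,2,3}  => 1  0->1 ok

0,3,2,2,1,3,0,0,0,0,0,1,0,3,3,2,2,2,1,3,0,1,2,2,1,3,2,1,0,1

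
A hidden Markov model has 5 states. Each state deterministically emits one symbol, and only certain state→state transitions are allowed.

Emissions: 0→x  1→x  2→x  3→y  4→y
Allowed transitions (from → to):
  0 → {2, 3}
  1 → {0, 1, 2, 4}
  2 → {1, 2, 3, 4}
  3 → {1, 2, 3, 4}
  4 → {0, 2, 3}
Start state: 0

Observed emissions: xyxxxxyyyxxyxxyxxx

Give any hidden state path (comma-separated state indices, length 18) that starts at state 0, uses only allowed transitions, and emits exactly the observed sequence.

0,3,1,2,2,2,3,4,3,1,2,3,1,2,4,0,2,1

  t0 'x' -> {0,1,2}, take 0 (start)
  t1 'y' -> {3,4}, take 3 (0->3 ok)
  t2 'x' -> {0,1,2}, take 1 (3->1 ok)
  t3 'x' -> {0,1,2}, take 2 (1->2 ok)
  t4 'x' -> {0,1,2}, take 2 (2->2 ok)
  t5 'x' -> {0,1,2}, take 2 (2->2 ok)
  t6 'y' -> {3,4}, take 3 (2->3 ok)
  t7 'y' -> {3,4}, take 4 (3->4 ok)
  t8 'y' -> {3,4}, take 3 (4->3 ok)
  t9 'x' -> {0,1,2}, take 1 (3->1 ok)
  t10 'x' -> {0,1,2}, take 2 (1->2 ok)
  t11 'y' -> {3,4}, take 3 (2->3 ok)
  t12 'x' -> {0,1,2}, take 1 (3->1 ok)
  t13 'x' -> {0,1,2}, take 2 (1->2 ok)
  t14 'y' -> {3,4}, take 4 (2->4 ok)
  t15 'x' -> {0,1,2}, take 0 (4->0 ok)
  t16 'x' -> {0,1,2}, take 2 (0->2 ok)
  t17 'x' -> {0,1,2}, take 1 (2->1 ok)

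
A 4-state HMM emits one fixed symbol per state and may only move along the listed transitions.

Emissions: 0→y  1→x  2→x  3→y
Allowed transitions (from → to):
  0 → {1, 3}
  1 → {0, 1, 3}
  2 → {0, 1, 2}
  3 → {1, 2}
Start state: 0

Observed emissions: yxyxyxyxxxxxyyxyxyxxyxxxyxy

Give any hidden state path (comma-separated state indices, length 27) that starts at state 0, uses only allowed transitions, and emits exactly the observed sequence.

0,1,3,1,3,1,3,2,2,2,2,2,0,3,1,0,1,0,1,1,0,1,1,1,3,1,0

  0: obs=y cand={0,3} pick 0 [start]
  1: obs=x cand={1,2} pick 1 [0->1 ok]
  2: obs=y cand={0,3} pick 3 [1->3 ok]
  3: obs=x cand={1,2} pick 1 [3->1 ok]
  4: obs=y cand={0,3} pick 3 [1->3 ok]
  5: obs=x cand={1,2} pick 1 [3->1 ok]
  6: obs=y cand={0,3} pick 3 [1->3 ok]
  7: obs=x cand={1,2} pick 2 [3->2 ok]
  8: obs=x cand={1,2} pick 2 [2->2 ok]
  9: obs=x cand={1,2} pick 2 [2->2 ok]
  10: obs=x cand={1,2} pick 2 [2->2 ok]
  11: obs=x cand={1,2} pick 2 [2->2 ok]
  12: obs=y cand={0,3} pick 0 [2->0 ok]
  13: obs=y cand={0,3} pick 3 [0->3 ok]
  14: obs=x cand={1,2} pick 1 [3->1 ok]
  15: obs=y cand={0,3} pick 0 [1->0 ok]
  16: obs=x cand={1,2} pick 1 [0->1 ok]
  17: obs=y cand={0,3} pick 0 [1->0 ok]
  18: obs=x cand={1,2} pick 1 [0->1 ok]
  19: obs=x cand={1,2} pick 1 [1->1 ok]
  20: obs=y cand={0,3} pick 0 [1->0 ok]
  21: obs=x cand={1,2} pick 1 [0->1 ok]
  22: obs=x cand={1,2} pick 1 [1->1 ok]
  23: obs=x cand={1,2} pick 1 [1->1 ok]
  24: obs=y cand={0,3} pick 3 [1->3 ok]
  25: obs=x cand={1,2} pick 1 [3->1 ok]
  26: obs=y cand={0,3} pick 0 [1->0 ok]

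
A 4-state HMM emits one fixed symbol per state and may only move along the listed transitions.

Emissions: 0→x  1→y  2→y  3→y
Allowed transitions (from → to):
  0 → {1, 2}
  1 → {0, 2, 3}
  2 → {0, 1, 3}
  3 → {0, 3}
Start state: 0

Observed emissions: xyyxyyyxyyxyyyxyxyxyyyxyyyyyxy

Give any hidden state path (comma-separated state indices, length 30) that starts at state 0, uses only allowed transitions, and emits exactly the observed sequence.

  0: obs=x cand={0} pick 0 [start]
  1: obs=y cand={1,2,3} pick 2 [0->2 ok]
  2: obs=y cand={1,2,3} pick 1 [2->1 ok]
  3: obs=x cand={0} pick 0 [1->0 ok]
  4: obs=y cand={1,2,3} pick 2 [0->2 ok]
  5: obs=y cand={1,2,3} pick 1 [2->1 ok]
  6: obs=y cand={1,2,3} pick 3 [1->3 ok]
  7: obs=x cand={0} pick 0 [3->0 ok]
  8: obs=y cand={1,2,3} pick 1 [0->1 ok]
  9: obs=y cand={1,2,3} pick 3 [1->3 ok]
  10: obs=x cand={0} pick 0 [3->0 ok]
  11: obs=y cand={1,2,3} pick 2 [0->2 ok]
  12: obs=y cand={1,2,3} pick 3 [2->3 ok]
  13: obs=y cand={1,2,3} pick 3 [3->3 ok]
  14: obs=x cand={0} pick 0 [3->0 ok]
  15: obs=y cand={1,2,3} pick 2 [0->2 ok]
  16: obs=x cand={0} pick 0 [2->0 ok]
  17: obs=y cand={1,2,3} pick 1 [0->1 ok]
  18: obs=x cand={0} pick 0 [1->0 ok]
  19: obs=y cand={1,2,3} pick 1 [0->1 ok]
  20: obs=y cand={1,2,3} pick 3 [1->3 ok]
  21: obs=y cand={1,2,3} pick 3 [3->3 ok]
  22: obs=x cand={0} pick 0 [3->0 ok]
  23: obs=y cand={1,2,3} pick 2 [0->2 ok]
  24: obs=y cand={1,2,3} pick 3 [2->3 ok]
  25: obs=y cand={1,2,3} pick 3 [3->3 ok]
  26: obs=y cand={1,2,3} pick 3 [3->3 ok]
  27: obs=y cand={1,2,3} pick 3 [3->3 ok]
  28: obs=x cand={0} pick 0 [3->0 ok]
  29: obs=y cand={1,2,3} pick 1 [0->1 ok]

0,2,1,0,2,1,3,0,1,3,0,2,3,3,0,2,0,1,0,1,3,3,0,2,3,3,3,3,0,1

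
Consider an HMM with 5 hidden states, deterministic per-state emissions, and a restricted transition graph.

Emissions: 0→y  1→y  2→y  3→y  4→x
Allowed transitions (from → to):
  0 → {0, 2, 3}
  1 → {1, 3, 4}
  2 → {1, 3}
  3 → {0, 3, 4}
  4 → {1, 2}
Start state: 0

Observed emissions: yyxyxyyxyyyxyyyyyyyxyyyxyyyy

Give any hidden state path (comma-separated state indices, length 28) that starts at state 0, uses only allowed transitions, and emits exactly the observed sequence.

0,3,4,1,4,2,1,4,2,1,1,4,2,3,0,2,1,3,3,4,1,1,1,4,1,1,3,0

  [0] y  {0,1,2,3}  => 0  start
  [1] y  {0,1,2,3}  => 3  0->3 ok
  [2] x  {4}  => 4  3->4 ok
  [3] y  {0,1,2,3}  => 1  4->1 ok
  [4] x  {4}  => 4  1->4 ok
  [5] y  {0,1,2,3}  => 2  4->2 ok
  [6] y  {0,1,2,3}  => 1  2->1 ok
  [7] x  {4}  => 4  1->4 ok
  [8] y  {0,1,2,3}  => 2  4->2 ok
  [9] y  {0,1,2,3}  => 1  2->1 ok
  [10] y  {0,1,2,3}  => 1  1->1 ok
  [11] x  {4}  => 4  1->4 ok
  [12] y  {0,1,2,3}  => 2  4->2 ok
  [13] y  {0,1,2,3}  => 3  2->3 ok
  [14] y  {0,1,2,3}  => 0  3->0 ok
  [15] y  {0,1,2,3}  => 2  0->2 ok
  [16] y  {0,1,2,3}  => 1  2->1 ok
  [17] y  {0,1,2,3}  => 3  1->3 ok
  [18] y  {0,1,2,3}  => 3  3->3 ok
  [19] x  {4}  => 4  3->4 ok
  [20] y  {0,1,2,3}  => 1  4->1 ok
  [21] y  {0,1,2,3}  => 1  1->1 ok
  [22] y  {0,1,2,3}  => 1  1->1 ok
  [23] x  {4}  => 4  1->4 ok
  [24] y  {0,1,2,3}  => 1  4->1 ok
  [25] y  {0,1,2,3}  => 1  1->1 ok
  [26] y  {0,1,2,3}  => 3  1->3 ok
  [27] y  {0,1,2,3}  => 0  3->0 ok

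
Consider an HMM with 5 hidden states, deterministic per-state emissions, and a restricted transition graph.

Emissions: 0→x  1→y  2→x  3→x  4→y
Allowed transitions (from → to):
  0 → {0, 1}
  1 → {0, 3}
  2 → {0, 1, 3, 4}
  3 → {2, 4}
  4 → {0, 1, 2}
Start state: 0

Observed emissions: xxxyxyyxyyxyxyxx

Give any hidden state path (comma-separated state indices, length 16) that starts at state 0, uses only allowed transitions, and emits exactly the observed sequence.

  t0 'x' -> {0,2,3}, take 0 (start)
  t1 'x' -> {0,2,3}, take 0 (0->0 ok)
  t2 'x' -> {0,2,3}, take 0 (0->0 ok)
  t3 'y' -> {1,4}, take 1 (0->1 ok)
  t4 'x' -> {0,2,3}, take 3 (1->3 ok)
  t5 'y' -> {1,4}, take 4 (3->4 ok)
  t6 'y' -> {1,4}, take 1 (4->1 ok)
  t7 'x' -> {0,2,3}, take 3 (1->3 ok)
  t8 'y' -> {1,4}, take 4 (3->4 ok)
  t9 'y' -> {1,4}, take 1 (4->1 ok)
  t10 'x' -> {0,2,3}, take 0 (1->0 ok)
  t11 'y' -> {1,4}, take 1 (0->1 ok)
  t12 'x' -> {0,2,3}, take 0 (1->0 ok)
  t13 'y' -> {1,4}, take 1 (0->1 ok)
  t14 'x' -> {0,2,3}, take 3 (1->3 ok)
  t15 'x' -> {0,2,3}, take 2 (3->2 ok)

0,0,0,1,3,4,1,3,4,1,0,1,0,1,3,2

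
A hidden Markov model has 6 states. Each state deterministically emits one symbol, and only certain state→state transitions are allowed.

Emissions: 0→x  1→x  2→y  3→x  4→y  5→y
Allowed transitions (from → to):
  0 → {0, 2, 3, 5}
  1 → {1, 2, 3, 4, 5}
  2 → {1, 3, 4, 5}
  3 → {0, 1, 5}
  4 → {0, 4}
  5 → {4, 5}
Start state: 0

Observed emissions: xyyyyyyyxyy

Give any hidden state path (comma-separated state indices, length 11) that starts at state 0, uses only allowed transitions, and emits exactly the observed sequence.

  [0] x  {0,1,3}  => 0  start
  [1] y  {2,4,5}  => 5  0->5 ok
  [2] y  {2,4,5}  => 5  5->5 ok
  [3] y  {2,4,5}  => 4  5->4 ok
  [4] y  {2,4,5}  => 4  4->4 ok
  [5] y  {2,4,5}  => 4  4->4 ok
  [6] y  {2,4,5}  => 4  4->4 ok
  [7] y  {2,4,5}  => 4  4->4 ok
  [8] x  {0,1,3}  => 0  4->0 ok
  [9] y  {2,4,5}  => 2  0->2 ok
  [10] y  {2,4,5}  => 5  2->5 ok

0,5,5,4,4,4,4,4,0,2,5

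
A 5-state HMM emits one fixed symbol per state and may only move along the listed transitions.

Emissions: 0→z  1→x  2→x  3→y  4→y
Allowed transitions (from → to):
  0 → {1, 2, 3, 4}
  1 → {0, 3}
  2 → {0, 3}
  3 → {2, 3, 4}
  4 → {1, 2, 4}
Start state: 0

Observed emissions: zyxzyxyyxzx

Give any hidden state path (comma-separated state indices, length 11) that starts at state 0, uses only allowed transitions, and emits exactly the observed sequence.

  pos 0: z in {0}, choose 0; start
  pos 1: y in {3,4}, choose 3; 0->3 ok
  pos 2: x in {1,2}, choose 2; 3->2 ok
  pos 3: z in {0}, choose 0; 2->0 ok
  pos 4: y in {3,4}, choose 3; 0->3 ok
  pos 5: x in {1,2}, choose 2; 3->2 ok
  pos 6: y in {3,4}, choose 3; 2->3 ok
  pos 7: y in {3,4}, choose 4; 3->4 ok
  pos 8: x in {1,2}, choose 1; 4->1 ok
  pos 9: z in {0}, choose 0; 1->0 ok
  pos 10: x in {1,2}, choose 2; 0->2 ok

0,3,2,0,3,2,3,4,1,0,2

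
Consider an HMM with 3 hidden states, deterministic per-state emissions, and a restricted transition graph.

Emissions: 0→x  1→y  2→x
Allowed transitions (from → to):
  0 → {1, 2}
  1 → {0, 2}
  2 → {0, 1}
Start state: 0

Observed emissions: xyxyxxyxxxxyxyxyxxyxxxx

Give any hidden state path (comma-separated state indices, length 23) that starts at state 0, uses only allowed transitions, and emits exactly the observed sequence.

  pos 0: x in {0,2}, choose 0; start
  pos 1: y in {1}, choose 1; 0->1 ok
  pos 2: x in {0,2}, choose 2; 1->2 ok
  pos 3: y in {1}, choose 1; 2->1 ok
  pos 4: x in {0,2}, choose 2; 1->2 ok
  pos 5: x in {0,2}, choose 0; 2->0 ok
  pos 6: y in {1}, choose 1; 0->1 ok
  pos 7: x in {0,2}, choose 0; 1->0 ok
  pos 8: x in {0,2}, choose 2; 0->2 ok
  pos 9: x in {0,2}, choose 0; 2->0 ok
  pos 10: x in {0,2}, choose 2; 0->2 ok
  pos 11: y in {1}, choose 1; 2->1 ok
  pos 12: x in {0,2}, choose 0; 1->0 ok
  pos 13: y in {1}, choose 1; 0->1 ok
  pos 14: x in {0,2}, choose 2; 1->2 ok
  pos 15: y in {1}, choose 1; 2->1 ok
  pos 16: x in {0,2}, choose 0; 1->0 ok
  pos 17: x in {0,2}, choose 2; 0->2 ok
  pos 18: y in {1}, choose 1; 2->1 ok
  pos 19: x in {0,2}, choose 0; 1->0 ok
  pos 20: x in {0,2}, choose 2; 0->2 ok
  pos 21: x in {0,2}, choose 0; 2->0 ok
  pos 22: x in {0,2}, choose 2; 0->2 ok

0,1,2,1,2,0,1,0,2,0,2,1,0,1,2,1,0,2,1,0,2,0,2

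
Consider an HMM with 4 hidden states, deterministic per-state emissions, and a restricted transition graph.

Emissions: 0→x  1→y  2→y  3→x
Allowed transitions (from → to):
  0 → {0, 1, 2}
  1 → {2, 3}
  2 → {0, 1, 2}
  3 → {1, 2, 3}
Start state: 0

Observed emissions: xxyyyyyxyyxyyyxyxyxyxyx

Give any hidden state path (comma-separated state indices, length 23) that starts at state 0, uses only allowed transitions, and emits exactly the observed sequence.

  pos 0: x in {0,3}, choose 0; start
  pos 1: x in {0,3}, choose 0; 0->0 ok
  pos 2: y in {1,2}, choose 1; 0->1 ok
  pos 3: y in {1,2}, choose 2; 1->2 ok
  pos 4: y in {1,2}, choose 2; 2->2 ok
  pos 5: y in {1,2}, choose 1; 2->1 ok
  pos 6: y in {1,2}, choose 2; 1->2 ok
  pos 7: x in {0,3}, choose 0; 2->0 ok
  pos 8: y in {1,2}, choose 1; 0->1 ok
  pos 9: y in {1,2}, choose 2; 1->2 ok
  pos 10: x in {0,3}, choose 0; 2->0 ok
  pos 11: y in {1,2}, choose 2; 0->2 ok
  pos 12: y in {1,2}, choose 2; 2->2 ok
  pos 13: y in {1,2}, choose 2; 2->2 ok
  pos 14: x in {0,3}, choose 0; 2->0 ok
  pos 15: y in {1,2}, choose 1; 0->1 ok
  pos 16: x in {0,3}, choose 3; 1->3 ok
  pos 17: y in {1,2}, choose 1; 3->1 ok
  pos 18: x in {0,3}, choose 3; 1->3 ok
  pos 19: y in {1,2}, choose 2; 3->2 ok
  pos 20: x in {0,3}, choose 0; 2->0 ok
  pos 21: y in {1,2}, choose 1; 0->1 ok
  pos 22: x in {0,3}, choose 3; 1->3 ok

0,0,1,2,2,1,2,0,1,2,0,2,2,2,0,1,3,1,3,2,0,1,3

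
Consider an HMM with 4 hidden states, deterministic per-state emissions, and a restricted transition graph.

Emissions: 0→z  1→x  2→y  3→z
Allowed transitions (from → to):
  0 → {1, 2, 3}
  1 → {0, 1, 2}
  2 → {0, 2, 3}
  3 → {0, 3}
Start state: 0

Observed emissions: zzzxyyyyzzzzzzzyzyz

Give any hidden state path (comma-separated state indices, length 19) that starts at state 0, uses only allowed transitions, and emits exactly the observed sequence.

0,3,0,1,2,2,2,2,3,3,3,3,3,3,0,2,0,2,3

  pos 0: z in {0,3}, choose 0; start
  pos 1: z in {0,3}, choose 3; 0->3 ok
  pos 2: z in {0,3}, choose 0; 3->0 ok
  pos 3: x in {1}, choose 1; 0->1 ok
  pos 4: y in {2}, choose 2; 1->2 ok
  pos 5: y in {2}, choose 2; 2->2 ok
  pos 6: y in {2}, choose 2; 2->2 ok
  pos 7: y in {2}, choose 2; 2->2 ok
  pos 8: z in {0,3}, choose 3; 2->3 ok
  pos 9: z in {0,3}, choose 3; 3->3 ok
  pos 10: z in {0,3}, choose 3; 3->3 ok
  pos 11: z in {0,3}, choose 3; 3->3 ok
  pos 12: z in {0,3}, choose 3; 3->3 ok
  pos 13: z in {0,3}, choose 3; 3->3 ok
  pos 14: z in {0,3}, choose 0; 3->0 ok
  pos 15: y in {2}, choose 2; 0->2 ok
  pos 16: z in {0,3}, choose 0; 2->0 ok
  pos 17: y in {2}, choose 2; 0->2 ok
  pos 18: z in {0,3}, choose 3; 2->3 ok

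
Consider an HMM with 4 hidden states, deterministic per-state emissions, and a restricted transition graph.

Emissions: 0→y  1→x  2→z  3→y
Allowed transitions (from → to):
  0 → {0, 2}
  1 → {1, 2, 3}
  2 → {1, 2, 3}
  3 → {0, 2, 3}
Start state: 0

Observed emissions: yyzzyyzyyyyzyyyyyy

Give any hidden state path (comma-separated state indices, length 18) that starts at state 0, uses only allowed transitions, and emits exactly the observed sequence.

0,0,2,2,3,0,2,3,3,3,3,2,3,3,3,3,0,0

  pos 0: y in {0,3}, choose 0; start
  pos 1: y in {0,3}, choose 0; 0->0 ok
  pos 2: z in {2}, choose 2; 0->2 ok
  pos 3: z in {2}, choose 2; 2->2 ok
  pos 4: y in {0,3}, choose 3; 2->3 ok
  pos 5: y in {0,3}, choose 0; 3->0 ok
  pos 6: z in {2}, choose 2; 0->2 ok
  pos 7: y in {0,3}, choose 3; 2->3 ok
  pos 8: y in {0,3}, choose 3; 3->3 ok
  pos 9: y in {0,3}, choose 3; 3->3 ok
  pos 10: y in {0,3}, choose 3; 3->3 ok
  pos 11: z in {2}, choose 2; 3->2 ok
  pos 12: y in {0,3}, choose 3; 2->3 ok
  pos 13: y in {0,3}, choose 3; 3->3 ok
  pos 14: y in {0,3}, choose 3; 3->3 ok
  pos 15: y in {0,3}, choose 3; 3->3 ok
  pos 16: y in {0,3}, choose 0; 3->0 ok
  pos 17: y in {0,3}, choose 0; 0->0 ok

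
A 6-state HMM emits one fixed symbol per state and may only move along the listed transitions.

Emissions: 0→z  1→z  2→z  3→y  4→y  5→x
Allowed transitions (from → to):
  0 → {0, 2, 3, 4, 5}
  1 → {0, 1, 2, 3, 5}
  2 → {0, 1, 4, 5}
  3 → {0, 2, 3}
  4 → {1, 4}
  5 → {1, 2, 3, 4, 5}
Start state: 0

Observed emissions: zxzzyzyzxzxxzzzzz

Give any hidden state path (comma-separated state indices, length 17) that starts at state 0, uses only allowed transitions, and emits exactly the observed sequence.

  [0] z  {0,1,2}  => 0  start
  [1] x  {5}  => 5  0->5 ok
  [2] z  {0,1,2}  => 2  5->2 ok
  [3] z  {0,1,2}  => 0  2->0 ok
  [4] y  {3,4}  => 3  0->3 ok
  [5] z  {0,1,2}  => 0  3->0 ok
  [6] y  {3,4}  => 3  0->3 ok
  [7] z  {0,1,2}  => 0  3->0 ok
  [8] x  {5}  => 5  0->5 ok
  [9] z  {0,1,2}  => 1  5->1 ok
  [10] x  {5}  => 5  1->5 ok
  [11] x  {5}  => 5  5->5 ok
  [12] z  {0,1,2}  => 2  5->2 ok
  [13] z  {0,1,2}  => 1  2->1 ok
  [14] z  {0,1,2}  => 1  1->1 ok
  [15] z  {0,1,2}  => 1  1->1 ok
  [16] z  {0,1,2}  => 2  1->2 ok

0,5,2,0,3,0,3,0,5,1,5,5,2,1,1,1,2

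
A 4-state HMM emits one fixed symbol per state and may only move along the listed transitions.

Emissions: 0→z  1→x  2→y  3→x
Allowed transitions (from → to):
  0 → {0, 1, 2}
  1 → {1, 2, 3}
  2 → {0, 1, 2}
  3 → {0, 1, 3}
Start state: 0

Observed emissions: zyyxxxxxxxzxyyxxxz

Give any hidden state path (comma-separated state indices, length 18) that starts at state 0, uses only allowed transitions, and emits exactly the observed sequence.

0,2,2,1,3,1,1,1,3,3,0,1,2,2,1,1,3,0

  pos 0: z in {0}, choose 0; start
  pos 1: y in {2}, choose 2; 0->2 ok
  pos 2: y in {2}, choose 2; 2->2 ok
  pos 3: x in {1,3}, choose 1; 2->1 ok
  pos 4: x in {1,3}, choose 3; 1->3 ok
  pos 5: x in {1,3}, choose 1; 3->1 ok
  pos 6: x in {1,3}, choose 1; 1->1 ok
  pos 7: x in {1,3}, choose 1; 1->1 ok
  pos 8: x in {1,3}, choose 3; 1->3 ok
  pos 9: x in {1,3}, choose 3; 3->3 ok
  pos 10: z in {0}, choose 0; 3->0 ok
  pos 11: x in {1,3}, choose 1; 0->1 ok
  pos 12: y in {2}, choose 2; 1->2 ok
  pos 13: y in {2}, choose 2; 2->2 ok
  pos 14: x in {1,3}, choose 1; 2->1 ok
  pos 15: x in {1,3}, choose 1; 1->1 ok
  pos 16: x in {1,3}, choose 3; 1->3 ok
  pos 17: z in {0}, choose 0; 3->0 ok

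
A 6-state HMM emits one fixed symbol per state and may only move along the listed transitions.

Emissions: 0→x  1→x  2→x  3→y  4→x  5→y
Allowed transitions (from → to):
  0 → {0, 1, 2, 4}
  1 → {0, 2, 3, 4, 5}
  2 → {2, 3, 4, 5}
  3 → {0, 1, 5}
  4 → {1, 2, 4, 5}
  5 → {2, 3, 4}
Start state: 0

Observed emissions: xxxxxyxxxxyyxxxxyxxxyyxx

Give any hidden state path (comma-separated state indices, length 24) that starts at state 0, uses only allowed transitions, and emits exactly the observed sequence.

0,1,0,2,2,3,0,2,4,2,5,3,0,0,4,4,5,4,1,4,5,3,0,4

  t0 'x' -> {0,1,2,4}, take 0 (start)
  t1 'x' -> {0,1,2,4}, take 1 (0->1 ok)
  t2 'x' -> {0,1,2,4}, take 0 (1->0 ok)
  t3 'x' -> {0,1,2,4}, take 2 (0->2 ok)
  t4 'x' -> {0,1,2,4}, take 2 (2->2 ok)
  t5 'y' -> {3,5}, take 3 (2->3 ok)
  t6 'x' -> {0,1,2,4}, take 0 (3->0 ok)
  t7 'x' -> {0,1,2,4}, take 2 (0->2 ok)
  t8 'x' -> {0,1,2,4}, take 4 (2->4 ok)
  t9 'x' -> {0,1,2,4}, take 2 (4->2 ok)
  t10 'y' -> {3,5}, take 5 (2->5 ok)
  t11 'y' -> {3,5}, take 3 (5->3 ok)
  t12 'x' -> {0,1,2,4}, take 0 (3->0 ok)
  t13 'x' -> {0,1,2,4}, take 0 (0->0 ok)
  t14 'x' -> {0,1,2,4}, take 4 (0->4 ok)
  t15 'x' -> {0,1,2,4}, take 4 (4->4 ok)
  t16 'y' -> {3,5}, take 5 (4->5 ok)
  t17 'x' -> {0,1,2,4}, take 4 (5->4 ok)
  t18 'x' -> {0,1,2,4}, take 1 (4->1 ok)
  t19 'x' -> {0,1,2,4}, take 4 (1->4 ok)
  t20 'y' -> {3,5}, take 5 (4->5 ok)
  t21 'y' -> {3,5}, take 3 (5->3 ok)
  t22 'x' -> {0,1,2,4}, take 0 (3->0 ok)
  t23 'x' -> {0,1,2,4}, take 4 (0->4 ok)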